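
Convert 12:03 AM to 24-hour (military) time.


Input: 12:03 AM
12 AM → 00 (midnight)

00:03


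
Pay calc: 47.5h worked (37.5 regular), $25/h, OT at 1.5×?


Regular: 37.5h × $25 = $937.50
Overtime: 47.5 - 37.5 = 10.0h
OT pay: 10.0h × $25 × 1.5 = $375.00
Total = $937.50 + $375.00 = $1312.50

$1312.50


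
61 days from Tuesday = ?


Start: Tuesday (index 1)
(1 + 61) mod 7
= 62 mod 7
= 6
Index 6 → Sunday

Sunday


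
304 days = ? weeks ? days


43 weeks 3 days

Weeks: 304 ÷ 7 = 43 remainder 3


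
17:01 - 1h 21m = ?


Start: 1021 minutes from midnight
Subtract: 81 minutes
Remaining: 1021 - 81 = 940
Hours: 15, Minutes: 40

15:40


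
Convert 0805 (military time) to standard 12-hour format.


8:05 AM

Hour: 8
8 < 12 → AM


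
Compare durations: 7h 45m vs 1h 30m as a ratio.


31:6 (5.17)

Duration 1: 465 minutes
Duration 2: 90 minutes
Ratio = 465:90
GCD = 15
Simplified = 31:6
As a decimal: 31/6 ≈ 5.17


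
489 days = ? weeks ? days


69 weeks 6 days

Weeks: 489 ÷ 7 = 69 remainder 6


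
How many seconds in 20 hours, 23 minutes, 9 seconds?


Hours: 20 × 3600 = 72000
Minutes: 23 × 60 = 1380
Seconds: 9
Total = 72000 + 1380 + 9 = 73389

73389 seconds


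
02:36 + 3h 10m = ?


05:46

Start: 156 minutes from midnight
Add: 190 minutes
Total: 346 minutes
Hours: 346 ÷ 60 = 5 remainder 46


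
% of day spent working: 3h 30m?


14.6%

Time: 210 minutes
Day: 1440 minutes
Percentage = (210/1440) × 100 ≈ 14.6%


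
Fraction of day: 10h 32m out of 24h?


0.4389 (43.89%)

Total minutes: 10×60 + 32 = 632
Day = 24×60 = 1440 minutes
Fraction = 632/1440 ≈ 0.4389
As a percentage: 632/1440 × 100 ≈ 43.89%


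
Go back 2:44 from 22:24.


19:40

Start: 1344 minutes from midnight
Subtract: 164 minutes
Remaining: 1344 - 164 = 1180
Hours: 19, Minutes: 40


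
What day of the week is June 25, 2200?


Zeller's congruence:
q=25, m=6, k=0, j=22
h = (25 + ⌊13×7/5⌋ + 0 + ⌊0/4⌋ + ⌊22/4⌋ - 2×22) mod 7
= (25 + 18 + 0 + 0 + 5 - 44) mod 7
= 4 mod 7 = 4
h=4 → Wednesday

Wednesday


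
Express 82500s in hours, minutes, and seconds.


Hours: 82500 ÷ 3600 = 22 remainder 3300
Minutes: 3300 ÷ 60 = 55 remainder 0
Seconds: 0

22h 55m 0s


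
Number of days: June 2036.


30 days

Month: June (month 6)
June has 30 days


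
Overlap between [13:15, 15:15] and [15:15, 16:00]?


Meeting A: 795-915 (in minutes from midnight)
Meeting B: 915-960
Overlap start = max(795, 915) = 915
Overlap end = min(915, 960) = 915
Overlap = max(0, 915 - 915) = 0 min

0 minutes


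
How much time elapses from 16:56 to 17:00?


0h 4m

End time in minutes: 17×60 + 0 = 1020
Start time in minutes: 16×60 + 56 = 1016
Difference = 1020 - 1016 = 4 minutes
= 0 hours 4 minutes


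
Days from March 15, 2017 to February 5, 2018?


From March 15, 2017 to February 5, 2018
Rest of March 2017: 31 - 15 = 16
Full months: April 30, May 31, June 30, July 31, August 31, September 30, October 31, November 30, December 31, January 31
Days into February 2018: 5
Total = 16 + 30 + 31 + 30 + 31 + 31 + 30 + 31 + 30 + 31 + 31 + 5 = 327 days

327 days


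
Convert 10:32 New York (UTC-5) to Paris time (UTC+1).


Time difference = UTC+1 - UTC-5 = +6 hours
New hour = (10 + 6) mod 24
= 16 mod 24 = 16
Minutes unchanged → 16:32

16:32


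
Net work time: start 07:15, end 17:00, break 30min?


Total time = (17×60+0) - (7×60+15)
= 1020 - 435 = 585 min
Minus break: 585 - 30 = 555 min
= 9h 15m

9h 15m (555 minutes)


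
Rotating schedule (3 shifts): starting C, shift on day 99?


Shift B

Shifts: A, B, C
Start: C (index 2)
Day 99: (2 + 99 - 1) mod 3
= 100 mod 3
= 1
Index 1 → shift B


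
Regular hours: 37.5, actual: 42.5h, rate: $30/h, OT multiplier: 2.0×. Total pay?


$1425.00

Regular: 37.5h × $30 = $1125.00
Overtime: 42.5 - 37.5 = 5.0h
OT pay: 5.0h × $30 × 2.0 = $300.00
Total = $1125.00 + $300.00 = $1425.00


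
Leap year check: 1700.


No

Rules: divisible by 4 AND (not by 100 OR by 400)
1700 ÷ 4 = 425 exactly → divisible by 4
1700 ÷ 100 = 17 exactly → divisible by 100
1700 ÷ 400 = 4 remainder 100 → not divisible by 400
Divisible by 100 but not by 400 → not a leap year


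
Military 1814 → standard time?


Hour: 18
18 - 12 = 6 → PM

6:14 PM


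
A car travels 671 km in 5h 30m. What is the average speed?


122.0 km/h

Distance: 671 km
Time: 5h 30m = 330 min = 330/60 = 11/2 hours
Speed = 671 ÷ (11/2) = 671 × 2 / 11 = 1342/11 = 122.0 km/h


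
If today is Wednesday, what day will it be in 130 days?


Start: Wednesday (index 2)
(2 + 130) mod 7
= 132 mod 7
= 6
Index 6 → Sunday

Sunday


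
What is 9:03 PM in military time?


Input: 9:03 PM
PM: 9 + 12 = 21

21:03


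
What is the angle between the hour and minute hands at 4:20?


Hour hand = 4×30 + 20×0.5 = 130.0°
Minute hand = 20×6 = 120°
Difference = |130.0 - 120| = 10.0°

10.0°


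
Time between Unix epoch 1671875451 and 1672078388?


Difference = 1672078388 - 1671875451 = 202937 seconds
In hours: 202937 / 3600 ≈ 56.4
In days: 202937 / 86400 ≈ 2.35

202937 seconds (56.4 hours / 2.35 days)


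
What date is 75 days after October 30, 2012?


January 13, 2013

Start: October 30, 2012
Add 75 days
October 30 → November 1: 31 - 30 + 1 = 2 days (75 - 2 = 73 left)
November 1 → December 1: 30 - 1 + 1 = 30 days (73 - 30 = 43 left)
December 1 → January 1: 31 - 1 + 1 = 31 days (43 - 31 = 12 left)
January 1 + 12 = January 13, 2013


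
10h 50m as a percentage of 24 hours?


Total minutes: 10×60 + 50 = 650
Day = 24×60 = 1440 minutes
Fraction = 650/1440 ≈ 0.4514
As a percentage: 650/1440 × 100 ≈ 45.14%

0.4514 (45.14%)


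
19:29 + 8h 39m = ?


04:08 (next day)

Start: 1169 minutes from midnight
Add: 519 minutes
Total: 1688 minutes
Hours: 1688 ÷ 60 = 28 remainder 8
28 ≥ 24 → 28 - 24 = 4 (next day)


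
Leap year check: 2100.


No

Rules: divisible by 4 AND (not by 100 OR by 400)
2100 ÷ 4 = 525 exactly → divisible by 4
2100 ÷ 100 = 21 exactly → divisible by 100
2100 ÷ 400 = 5 remainder 100 → not divisible by 400
Divisible by 100 but not by 400 → not a leap year


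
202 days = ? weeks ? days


Weeks: 202 ÷ 7 = 28 remainder 6

28 weeks 6 days


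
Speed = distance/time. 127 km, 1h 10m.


108.9 km/h

Distance: 127 km
Time: 1h 10m = 70 min = 70/60 = 7/6 hours
Speed = 127 ÷ (7/6) = 127 × 6 / 7 = 762/7 ≈ 108.9 km/h


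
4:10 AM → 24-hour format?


Input: 4:10 AM
AM hour stays: 4

04:10


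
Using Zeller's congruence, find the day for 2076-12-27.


Sunday

Zeller's congruence:
q=27, m=12, k=76, j=20
h = (27 + ⌊13×13/5⌋ + 76 + ⌊76/4⌋ + ⌊20/4⌋ - 2×20) mod 7
= (27 + 33 + 76 + 19 + 5 - 40) mod 7
= 120 mod 7 = 1
h=1 → Sunday


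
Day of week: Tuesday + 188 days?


Monday

Start: Tuesday (index 1)
(1 + 188) mod 7
= 189 mod 7
= 0
Index 0 → Monday


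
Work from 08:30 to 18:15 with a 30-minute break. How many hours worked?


9h 15m (555 minutes)

Total time = (18×60+15) - (8×60+30)
= 1095 - 510 = 585 min
Minus break: 585 - 30 = 555 min
= 9h 15m


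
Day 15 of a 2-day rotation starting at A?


Shift A

Shifts: A, B
Start: A (index 0)
Day 15: (0 + 15 - 1) mod 2
= 14 mod 2
= 0
Index 0 → shift A


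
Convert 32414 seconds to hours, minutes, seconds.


Hours: 32414 ÷ 3600 = 9 remainder 14
Minutes: 14 ÷ 60 = 0 remainder 14
Seconds: 14

9h 0m 14s


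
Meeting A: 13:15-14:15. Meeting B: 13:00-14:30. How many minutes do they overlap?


60 minutes

Meeting A: 795-855 (in minutes from midnight)
Meeting B: 780-870
Overlap start = max(795, 780) = 795
Overlap end = min(855, 870) = 855
Overlap = max(0, 855 - 795) = 60 min


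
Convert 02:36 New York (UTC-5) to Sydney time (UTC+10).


Time difference = UTC+10 - UTC-5 = +15 hours
New hour = (2 + 15) mod 24
= 17 mod 24 = 17
Minutes unchanged → 17:36

17:36


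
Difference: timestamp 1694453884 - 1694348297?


Difference = 1694453884 - 1694348297 = 105587 seconds
In hours: 105587 / 3600 ≈ 29.3
In days: 105587 / 86400 ≈ 1.22

105587 seconds (29.3 hours / 1.22 days)


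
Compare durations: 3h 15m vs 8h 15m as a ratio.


13:33 (0.39)

Duration 1: 195 minutes
Duration 2: 495 minutes
Ratio = 195:495
GCD = 15
Simplified = 13:33
As a decimal: 13/33 ≈ 0.39


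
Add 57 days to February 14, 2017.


Start: February 14, 2017
Add 57 days
February 14 → March 1: 28 - 14 + 1 = 15 days (57 - 15 = 42 left)
March 1 → April 1: 31 - 1 + 1 = 31 days (42 - 31 = 11 left)
April 1 + 11 = April 12, 2017

April 12, 2017


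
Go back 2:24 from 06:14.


Start: 374 minutes from midnight
Subtract: 144 minutes
Remaining: 374 - 144 = 230
Hours: 3, Minutes: 50

03:50


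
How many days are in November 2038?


30 days

Month: November (month 11)
November has 30 days


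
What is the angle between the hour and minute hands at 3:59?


125.5°

Hour hand = 3×30 + 59×0.5 = 119.5°
Minute hand = 59×6 = 354°
Difference = |119.5 - 354| = 234.5°
Since > 180°: 360 - 234.5 = 125.5°


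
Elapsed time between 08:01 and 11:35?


3h 34m

End time in minutes: 11×60 + 35 = 695
Start time in minutes: 8×60 + 1 = 481
Difference = 695 - 481 = 214 minutes
= 3 hours 34 minutes


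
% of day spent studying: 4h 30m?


18.8%

Time: 270 minutes
Day: 1440 minutes
Percentage = (270/1440) × 100 ≈ 18.8%


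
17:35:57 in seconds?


63357 seconds

Hours: 17 × 3600 = 61200
Minutes: 35 × 60 = 2100
Seconds: 57
Total = 61200 + 2100 + 57 = 63357


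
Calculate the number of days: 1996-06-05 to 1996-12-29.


207 days

From June 5, 1996 to December 29, 1996
Rest of June 1996: 30 - 5 = 25
Full months: July 31, August 31, September 30, October 31, November 30
Days into December 1996: 29
Total = 25 + 31 + 31 + 30 + 31 + 30 + 29 = 207 days


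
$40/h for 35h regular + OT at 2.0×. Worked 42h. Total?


$1960.00

Regular: 35h × $40 = $1400.00
Overtime: 42 - 35 = 7h
OT pay: 7h × $40 × 2.0 = $560.00
Total = $1400.00 + $560.00 = $1960.00


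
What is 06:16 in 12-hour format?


Hour: 6
6 < 12 → AM

6:16 AM


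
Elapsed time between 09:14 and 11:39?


End time in minutes: 11×60 + 39 = 699
Start time in minutes: 9×60 + 14 = 554
Difference = 699 - 554 = 145 minutes
= 2 hours 25 minutes

2h 25m


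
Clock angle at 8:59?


Hour hand = 8×30 + 59×0.5 = 269.5°
Minute hand = 59×6 = 354°
Difference = |269.5 - 354| = 84.5°

84.5°


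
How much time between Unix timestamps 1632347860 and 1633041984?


Difference = 1633041984 - 1632347860 = 694124 seconds
In hours: 694124 / 3600 ≈ 192.8
In days: 694124 / 86400 ≈ 8.03

694124 seconds (192.8 hours / 8.03 days)


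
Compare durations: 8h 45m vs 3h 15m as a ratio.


Duration 1: 525 minutes
Duration 2: 195 minutes
Ratio = 525:195
GCD = 15
Simplified = 35:13
As a decimal: 35/13 ≈ 2.69

35:13 (2.69)


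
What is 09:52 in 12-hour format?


9:52 AM

Hour: 9
9 < 12 → AM


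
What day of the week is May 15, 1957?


Zeller's congruence:
q=15, m=5, k=57, j=19
h = (15 + ⌊13×6/5⌋ + 57 + ⌊57/4⌋ + ⌊19/4⌋ - 2×19) mod 7
= (15 + 15 + 57 + 14 + 4 - 38) mod 7
= 67 mod 7 = 4
h=4 → Wednesday

Wednesday


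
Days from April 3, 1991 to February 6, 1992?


309 days

From April 3, 1991 to February 6, 1992
Rest of April 1991: 30 - 3 = 27
Full months: May 31, June 30, July 31, August 31, September 30, October 31, November 30, December 31, January 31
Days into February 1992: 6
Total = 27 + 31 + 30 + 31 + 31 + 30 + 31 + 30 + 31 + 31 + 6 = 309 days


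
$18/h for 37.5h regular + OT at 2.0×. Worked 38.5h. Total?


Regular: 37.5h × $18 = $675.00
Overtime: 38.5 - 37.5 = 1.0h
OT pay: 1.0h × $18 × 2.0 = $36.00
Total = $675.00 + $36.00 = $711.00

$711.00


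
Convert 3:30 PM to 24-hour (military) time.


Input: 3:30 PM
PM: 3 + 12 = 15

15:30


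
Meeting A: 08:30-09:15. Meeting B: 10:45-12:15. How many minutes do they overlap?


Meeting A: 510-555 (in minutes from midnight)
Meeting B: 645-735
Overlap start = max(510, 645) = 645
Overlap end = min(555, 735) = 555
Overlap = max(0, 555 - 645) = 0 min

0 minutes


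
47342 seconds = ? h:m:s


13h 9m 2s

Hours: 47342 ÷ 3600 = 13 remainder 542
Minutes: 542 ÷ 60 = 9 remainder 2
Seconds: 2


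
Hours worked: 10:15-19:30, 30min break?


Total time = (19×60+30) - (10×60+15)
= 1170 - 615 = 555 min
Minus break: 555 - 30 = 525 min
= 8h 45m

8h 45m (525 minutes)


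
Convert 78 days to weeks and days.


11 weeks 1 days

Weeks: 78 ÷ 7 = 11 remainder 1


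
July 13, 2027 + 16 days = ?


July 29, 2027

Start: July 13, 2027
Add 16 days
July 13 + 16 = July 29, 2027


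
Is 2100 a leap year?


Rules: divisible by 4 AND (not by 100 OR by 400)
2100 ÷ 4 = 525 exactly → divisible by 4
2100 ÷ 100 = 21 exactly → divisible by 100
2100 ÷ 400 = 5 remainder 100 → not divisible by 400
Divisible by 100 but not by 400 → not a leap year

No


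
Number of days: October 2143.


Month: October (month 10)
October has 31 days

31 days


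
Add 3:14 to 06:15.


09:29

Start: 375 minutes from midnight
Add: 194 minutes
Total: 569 minutes
Hours: 569 ÷ 60 = 9 remainder 29


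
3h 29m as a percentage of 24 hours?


0.1451 (14.51%)

Total minutes: 3×60 + 29 = 209
Day = 24×60 = 1440 minutes
Fraction = 209/1440 ≈ 0.1451
As a percentage: 209/1440 × 100 ≈ 14.51%


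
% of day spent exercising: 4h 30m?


18.8%

Time: 270 minutes
Day: 1440 minutes
Percentage = (270/1440) × 100 ≈ 18.8%


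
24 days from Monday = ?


Thursday

Start: Monday (index 0)
(0 + 24) mod 7
= 24 mod 7
= 3
Index 3 → Thursday


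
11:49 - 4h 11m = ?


Start: 709 minutes from midnight
Subtract: 251 minutes
Remaining: 709 - 251 = 458
Hours: 7, Minutes: 38

07:38


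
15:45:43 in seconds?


Hours: 15 × 3600 = 54000
Minutes: 45 × 60 = 2700
Seconds: 43
Total = 54000 + 2700 + 43 = 56743

56743 seconds


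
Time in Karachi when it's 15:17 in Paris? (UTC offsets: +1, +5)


Time difference = UTC+5 - UTC+1 = +4 hours
New hour = (15 + 4) mod 24
= 19 mod 24 = 19
Minutes unchanged → 19:17

19:17


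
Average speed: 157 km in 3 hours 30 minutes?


Distance: 157 km
Time: 3h 30m = 210 min = 210/60 = 7/2 hours
Speed = 157 ÷ (7/2) = 157 × 2 / 7 = 314/7 ≈ 44.9 km/h

44.9 km/h


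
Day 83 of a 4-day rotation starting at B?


Shifts: A, B, C, D
Start: B (index 1)
Day 83: (1 + 83 - 1) mod 4
= 83 mod 4
= 3
Index 3 → shift D

Shift D


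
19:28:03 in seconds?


Hours: 19 × 3600 = 68400
Minutes: 28 × 60 = 1680
Seconds: 3
Total = 68400 + 1680 + 3 = 70083

70083 seconds


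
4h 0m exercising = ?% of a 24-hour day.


Time: 240 minutes
Day: 1440 minutes
Percentage = (240/1440) × 100 ≈ 16.7%

16.7%


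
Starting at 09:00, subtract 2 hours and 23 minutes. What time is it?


Start: 540 minutes from midnight
Subtract: 143 minutes
Remaining: 540 - 143 = 397
Hours: 6, Minutes: 37

06:37


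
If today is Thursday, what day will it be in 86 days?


Start: Thursday (index 3)
(3 + 86) mod 7
= 89 mod 7
= 5
Index 5 → Saturday

Saturday


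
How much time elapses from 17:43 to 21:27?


End time in minutes: 21×60 + 27 = 1287
Start time in minutes: 17×60 + 43 = 1063
Difference = 1287 - 1063 = 224 minutes
= 3 hours 44 minutes

3h 44m


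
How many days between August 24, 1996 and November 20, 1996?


From August 24, 1996 to November 20, 1996
Rest of August 1996: 31 - 24 = 7
Full months: September 30, October 31
Days into November 1996: 20
Total = 7 + 30 + 31 + 20 = 88 days

88 days


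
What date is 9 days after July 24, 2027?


Start: July 24, 2027
Add 9 days
July 24 → August 1: 31 - 24 + 1 = 8 days (9 - 8 = 1 left)
August 1 + 1 = August 2, 2027

August 2, 2027


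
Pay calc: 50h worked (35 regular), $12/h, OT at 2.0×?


$780.00

Regular: 35h × $12 = $420.00
Overtime: 50 - 35 = 15h
OT pay: 15h × $12 × 2.0 = $360.00
Total = $420.00 + $360.00 = $780.00


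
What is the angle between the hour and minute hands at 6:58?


Hour hand = 6×30 + 58×0.5 = 209.0°
Minute hand = 58×6 = 348°
Difference = |209.0 - 348| = 139.0°

139.0°


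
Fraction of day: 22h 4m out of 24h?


Total minutes: 22×60 + 4 = 1324
Day = 24×60 = 1440 minutes
Fraction = 1324/1440 ≈ 0.9194
As a percentage: 1324/1440 × 100 ≈ 91.94%

0.9194 (91.94%)


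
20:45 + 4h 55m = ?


01:40 (next day)

Start: 1245 minutes from midnight
Add: 295 minutes
Total: 1540 minutes
Hours: 1540 ÷ 60 = 25 remainder 40
25 ≥ 24 → 25 - 24 = 1 (next day)


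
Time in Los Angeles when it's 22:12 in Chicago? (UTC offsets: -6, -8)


Time difference = UTC-8 - UTC-6 = -2 hours
New hour = (22 -2) mod 24
= 20 mod 24 = 20
Minutes unchanged → 20:12

20:12


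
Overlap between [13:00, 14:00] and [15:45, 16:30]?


0 minutes

Meeting A: 780-840 (in minutes from midnight)
Meeting B: 945-990
Overlap start = max(780, 945) = 945
Overlap end = min(840, 990) = 840
Overlap = max(0, 840 - 945) = 0 min


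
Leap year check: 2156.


Yes

Rules: divisible by 4 AND (not by 100 OR by 400)
2156 ÷ 4 = 539 exactly → divisible by 4
2156 ÷ 100 = 21 remainder 56 → not divisible by 100
Divisible by 4 but not by 100 → leap year


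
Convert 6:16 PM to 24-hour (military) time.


Input: 6:16 PM
PM: 6 + 12 = 18

18:16


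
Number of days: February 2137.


Month: February (month 2)
February: 28 or 29 (leap year)
2137 leap year? No

28 days


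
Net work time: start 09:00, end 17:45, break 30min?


8h 15m (495 minutes)

Total time = (17×60+45) - (9×60+0)
= 1065 - 540 = 525 min
Minus break: 525 - 30 = 495 min
= 8h 15m


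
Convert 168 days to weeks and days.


24 weeks 0 days

Weeks: 168 ÷ 7 = 24 remainder 0


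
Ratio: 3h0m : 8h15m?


4:11 (0.36)

Duration 1: 180 minutes
Duration 2: 495 minutes
Ratio = 180:495
GCD = 45
Simplified = 4:11
As a decimal: 4/11 ≈ 0.36


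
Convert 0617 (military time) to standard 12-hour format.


6:17 AM

Hour: 6
6 < 12 → AM


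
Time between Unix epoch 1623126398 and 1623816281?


689883 seconds (191.6 hours / 7.98 days)

Difference = 1623816281 - 1623126398 = 689883 seconds
In hours: 689883 / 3600 ≈ 191.6
In days: 689883 / 86400 ≈ 7.98


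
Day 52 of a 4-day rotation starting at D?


Shifts: A, B, C, D
Start: D (index 3)
Day 52: (3 + 52 - 1) mod 4
= 54 mod 4
= 2
Index 2 → shift C

Shift C


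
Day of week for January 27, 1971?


Zeller's congruence:
q=27, m=13, k=70, j=19
h = (27 + ⌊13×14/5⌋ + 70 + ⌊70/4⌋ + ⌊19/4⌋ - 2×19) mod 7
= (27 + 36 + 70 + 17 + 4 - 38) mod 7
= 116 mod 7 = 4
h=4 → Wednesday

Wednesday


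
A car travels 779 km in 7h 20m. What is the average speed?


Distance: 779 km
Time: 7h 20m = 440 min = 440/60 = 22/3 hours
Speed = 779 ÷ (22/3) = 779 × 3 / 22 = 2337/22 ≈ 106.2 km/h

106.2 km/h


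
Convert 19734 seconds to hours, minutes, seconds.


Hours: 19734 ÷ 3600 = 5 remainder 1734
Minutes: 1734 ÷ 60 = 28 remainder 54
Seconds: 54

5h 28m 54s


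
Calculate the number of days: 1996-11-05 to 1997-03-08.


From November 5, 1996 to March 8, 1997
Rest of November 1996: 30 - 5 = 25
Full months: December 31, January 31, February 1997 28
Days into March 1997: 8
Total = 25 + 31 + 31 + 28 + 8 = 123 days

123 days


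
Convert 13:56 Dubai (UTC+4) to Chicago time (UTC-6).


03:56

Time difference = UTC-6 - UTC+4 = -10 hours
New hour = (13 -10) mod 24
= 3 mod 24 = 3
Minutes unchanged → 03:56


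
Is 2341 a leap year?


Rules: divisible by 4 AND (not by 100 OR by 400)
2341 ÷ 4 = 585 remainder 1 → not divisible by 4
Not divisible by 4 → not a leap year

No


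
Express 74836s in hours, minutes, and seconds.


Hours: 74836 ÷ 3600 = 20 remainder 2836
Minutes: 2836 ÷ 60 = 47 remainder 16
Seconds: 16

20h 47m 16s


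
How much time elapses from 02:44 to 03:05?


0h 21m

End time in minutes: 3×60 + 5 = 185
Start time in minutes: 2×60 + 44 = 164
Difference = 185 - 164 = 21 minutes
= 0 hours 21 minutes


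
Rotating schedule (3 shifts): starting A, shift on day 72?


Shifts: A, B, C
Start: A (index 0)
Day 72: (0 + 72 - 1) mod 3
= 71 mod 3
= 2
Index 2 → shift C

Shift C


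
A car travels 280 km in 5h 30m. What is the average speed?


50.9 km/h

Distance: 280 km
Time: 5h 30m = 330 min = 330/60 = 11/2 hours
Speed = 280 ÷ (11/2) = 280 × 2 / 11 = 560/11 ≈ 50.9 km/h


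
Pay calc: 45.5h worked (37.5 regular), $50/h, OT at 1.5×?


$2475.00

Regular: 37.5h × $50 = $1875.00
Overtime: 45.5 - 37.5 = 8.0h
OT pay: 8.0h × $50 × 1.5 = $600.00
Total = $1875.00 + $600.00 = $2475.00


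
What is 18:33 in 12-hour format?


6:33 PM

Hour: 18
18 - 12 = 6 → PM


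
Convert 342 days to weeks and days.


Weeks: 342 ÷ 7 = 48 remainder 6

48 weeks 6 days


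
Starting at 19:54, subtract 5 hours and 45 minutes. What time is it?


14:09

Start: 1194 minutes from midnight
Subtract: 345 minutes
Remaining: 1194 - 345 = 849
Hours: 14, Minutes: 9


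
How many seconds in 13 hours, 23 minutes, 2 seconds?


48182 seconds

Hours: 13 × 3600 = 46800
Minutes: 23 × 60 = 1380
Seconds: 2
Total = 46800 + 1380 + 2 = 48182


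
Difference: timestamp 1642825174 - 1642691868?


Difference = 1642825174 - 1642691868 = 133306 seconds
In hours: 133306 / 3600 ≈ 37.0
In days: 133306 / 86400 ≈ 1.54

133306 seconds (37.0 hours / 1.54 days)


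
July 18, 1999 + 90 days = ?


October 16, 1999

Start: July 18, 1999
Add 90 days
July 18 → August 1: 31 - 18 + 1 = 14 days (90 - 14 = 76 left)
August 1 → September 1: 31 - 1 + 1 = 31 days (76 - 31 = 45 left)
September 1 → October 1: 30 - 1 + 1 = 30 days (45 - 30 = 15 left)
October 1 + 15 = October 16, 1999


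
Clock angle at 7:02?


Hour hand = 7×30 + 2×0.5 = 211.0°
Minute hand = 2×6 = 12°
Difference = |211.0 - 12| = 199.0°
Since > 180°: 360 - 199.0 = 161.0°

161.0°


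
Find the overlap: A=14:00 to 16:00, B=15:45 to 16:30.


15 minutes

Meeting A: 840-960 (in minutes from midnight)
Meeting B: 945-990
Overlap start = max(840, 945) = 945
Overlap end = min(960, 990) = 960
Overlap = max(0, 960 - 945) = 15 min


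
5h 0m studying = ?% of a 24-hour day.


20.8%

Time: 300 minutes
Day: 1440 minutes
Percentage = (300/1440) × 100 ≈ 20.8%


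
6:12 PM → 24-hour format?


Input: 6:12 PM
PM: 6 + 12 = 18

18:12


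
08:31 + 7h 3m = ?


Start: 511 minutes from midnight
Add: 423 minutes
Total: 934 minutes
Hours: 934 ÷ 60 = 15 remainder 34

15:34


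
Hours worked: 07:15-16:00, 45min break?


8h 0m (480 minutes)

Total time = (16×60+0) - (7×60+15)
= 960 - 435 = 525 min
Minus break: 525 - 45 = 480 min
= 8h 0m


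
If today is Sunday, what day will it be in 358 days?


Monday

Start: Sunday (index 6)
(6 + 358) mod 7
= 364 mod 7
= 0
Index 0 → Monday


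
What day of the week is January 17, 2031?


Friday

Zeller's congruence:
q=17, m=13, k=30, j=20
h = (17 + ⌊13×14/5⌋ + 30 + ⌊30/4⌋ + ⌊20/4⌋ - 2×20) mod 7
= (17 + 36 + 30 + 7 + 5 - 40) mod 7
= 55 mod 7 = 6
h=6 → Friday


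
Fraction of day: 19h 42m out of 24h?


Total minutes: 19×60 + 42 = 1182
Day = 24×60 = 1440 minutes
Fraction = 1182/1440 ≈ 0.8208
As a percentage: 1182/1440 × 100 ≈ 82.08%

0.8208 (82.08%)


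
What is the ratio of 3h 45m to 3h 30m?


Duration 1: 225 minutes
Duration 2: 210 minutes
Ratio = 225:210
GCD = 15
Simplified = 15:14
As a decimal: 15/14 ≈ 1.07

15:14 (1.07)


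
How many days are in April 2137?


Month: April (month 4)
April has 30 days

30 days


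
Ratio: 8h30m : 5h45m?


34:23 (1.48)

Duration 1: 510 minutes
Duration 2: 345 minutes
Ratio = 510:345
GCD = 15
Simplified = 34:23
As a decimal: 34/23 ≈ 1.48


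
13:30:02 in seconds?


Hours: 13 × 3600 = 46800
Minutes: 30 × 60 = 1800
Seconds: 2
Total = 46800 + 1800 + 2 = 48602

48602 seconds


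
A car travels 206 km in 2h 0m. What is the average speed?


103.0 km/h

Distance: 206 km
Time: 2 hours
Speed = 206 / 2 = 103.0 km/h


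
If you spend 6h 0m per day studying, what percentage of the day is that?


Time: 360 minutes
Day: 1440 minutes
Percentage = (360/1440) × 100 = 25.0%

25.0%


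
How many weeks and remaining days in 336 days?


Weeks: 336 ÷ 7 = 48 remainder 0

48 weeks 0 days


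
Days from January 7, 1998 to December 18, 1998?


345 days

From January 7, 1998 to December 18, 1998
Rest of January 1998: 31 - 7 = 24
Full months: February 1998 28, March 31, April 30, May 31, June 30, July 31, August 31, September 30, October 31, November 30
Days into December 1998: 18
Total = 24 + 28 + 31 + 30 + 31 + 30 + 31 + 31 + 30 + 31 + 30 + 18 = 345 days


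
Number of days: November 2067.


30 days

Month: November (month 11)
November has 30 days


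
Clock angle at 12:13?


Hour hand (12 ≡ 0 on the dial): 0×30 + 13×0.5 = 6.5°
Minute hand = 13×6 = 78°
Difference = |6.5 - 78| = 71.5°

71.5°


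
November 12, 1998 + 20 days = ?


Start: November 12, 1998
Add 20 days
November 12 → December 1: 30 - 12 + 1 = 19 days (20 - 19 = 1 left)
December 1 + 1 = December 2, 1998

December 2, 1998


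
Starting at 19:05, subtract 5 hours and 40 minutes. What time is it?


13:25

Start: 1145 minutes from midnight
Subtract: 340 minutes
Remaining: 1145 - 340 = 805
Hours: 13, Minutes: 25


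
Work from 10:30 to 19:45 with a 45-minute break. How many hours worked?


Total time = (19×60+45) - (10×60+30)
= 1185 - 630 = 555 min
Minus break: 555 - 45 = 510 min
= 8h 30m

8h 30m (510 minutes)


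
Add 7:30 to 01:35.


09:05

Start: 95 minutes from midnight
Add: 450 minutes
Total: 545 minutes
Hours: 545 ÷ 60 = 9 remainder 5


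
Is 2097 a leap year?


Rules: divisible by 4 AND (not by 100 OR by 400)
2097 ÷ 4 = 524 remainder 1 → not divisible by 4
Not divisible by 4 → not a leap year

No


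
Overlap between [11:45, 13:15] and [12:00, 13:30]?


Meeting A: 705-795 (in minutes from midnight)
Meeting B: 720-810
Overlap start = max(705, 720) = 720
Overlap end = min(795, 810) = 795
Overlap = max(0, 795 - 720) = 75 min

75 minutes


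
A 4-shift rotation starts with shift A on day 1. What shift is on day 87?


Shift C

Shifts: A, B, C, D
Start: A (index 0)
Day 87: (0 + 87 - 1) mod 4
= 86 mod 4
= 2
Index 2 → shift C


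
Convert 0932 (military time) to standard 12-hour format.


Hour: 9
9 < 12 → AM

9:32 AM


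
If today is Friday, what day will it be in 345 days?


Sunday

Start: Friday (index 4)
(4 + 345) mod 7
= 349 mod 7
= 6
Index 6 → Sunday


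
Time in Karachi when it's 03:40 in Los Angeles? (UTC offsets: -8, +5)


16:40

Time difference = UTC+5 - UTC-8 = +13 hours
New hour = (3 + 13) mod 24
= 16 mod 24 = 16
Minutes unchanged → 16:40


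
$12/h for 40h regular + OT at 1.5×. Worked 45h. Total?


Regular: 40h × $12 = $480.00
Overtime: 45 - 40 = 5h
OT pay: 5h × $12 × 1.5 = $90.00
Total = $480.00 + $90.00 = $570.00

$570.00


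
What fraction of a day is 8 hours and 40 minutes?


Total minutes: 8×60 + 40 = 520
Day = 24×60 = 1440 minutes
Fraction = 520/1440 ≈ 0.3611
As a percentage: 520/1440 × 100 ≈ 36.11%

0.3611 (36.11%)


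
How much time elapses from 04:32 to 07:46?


3h 14m

End time in minutes: 7×60 + 46 = 466
Start time in minutes: 4×60 + 32 = 272
Difference = 466 - 272 = 194 minutes
= 3 hours 14 minutes


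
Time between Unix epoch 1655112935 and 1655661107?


548172 seconds (152.3 hours / 6.34 days)

Difference = 1655661107 - 1655112935 = 548172 seconds
In hours: 548172 / 3600 ≈ 152.3
In days: 548172 / 86400 ≈ 6.34


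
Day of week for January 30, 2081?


Thursday

Zeller's congruence:
q=30, m=13, k=80, j=20
h = (30 + ⌊13×14/5⌋ + 80 + ⌊80/4⌋ + ⌊20/4⌋ - 2×20) mod 7
= (30 + 36 + 80 + 20 + 5 - 40) mod 7
= 131 mod 7 = 5
h=5 → Thursday


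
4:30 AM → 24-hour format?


Input: 4:30 AM
AM hour stays: 4

04:30


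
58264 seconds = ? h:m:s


Hours: 58264 ÷ 3600 = 16 remainder 664
Minutes: 664 ÷ 60 = 11 remainder 4
Seconds: 4

16h 11m 4s


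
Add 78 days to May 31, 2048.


August 17, 2048

Start: May 31, 2048
Add 78 days
May 31 → June 1: 31 - 31 + 1 = 1 days (78 - 1 = 77 left)
June 1 → July 1: 30 - 1 + 1 = 30 days (77 - 30 = 47 left)
July 1 → August 1: 31 - 1 + 1 = 31 days (47 - 31 = 16 left)
August 1 + 16 = August 17, 2048


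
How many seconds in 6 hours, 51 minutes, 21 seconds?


Hours: 6 × 3600 = 21600
Minutes: 51 × 60 = 3060
Seconds: 21
Total = 21600 + 3060 + 21 = 24681

24681 seconds


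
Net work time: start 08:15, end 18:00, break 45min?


Total time = (18×60+0) - (8×60+15)
= 1080 - 495 = 585 min
Minus break: 585 - 45 = 540 min
= 9h 0m

9h 0m (540 minutes)


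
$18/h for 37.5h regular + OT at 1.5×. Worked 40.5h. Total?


Regular: 37.5h × $18 = $675.00
Overtime: 40.5 - 37.5 = 3.0h
OT pay: 3.0h × $18 × 1.5 = $81.00
Total = $675.00 + $81.00 = $756.00

$756.00


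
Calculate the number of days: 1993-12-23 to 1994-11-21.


From December 23, 1993 to November 21, 1994
Rest of December 1993: 31 - 23 = 8
Full months: January 31, February 1994 28, March 31, April 30, May 31, June 30, July 31, August 31, September 30, October 31
Days into November 1994: 21
Total = 8 + 31 + 28 + 31 + 30 + 31 + 30 + 31 + 31 + 30 + 31 + 21 = 333 days

333 days


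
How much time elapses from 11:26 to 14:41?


3h 15m

End time in minutes: 14×60 + 41 = 881
Start time in minutes: 11×60 + 26 = 686
Difference = 881 - 686 = 195 minutes
= 3 hours 15 minutes


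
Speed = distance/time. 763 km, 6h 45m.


Distance: 763 km
Time: 6h 45m = 405 min = 405/60 = 27/4 hours
Speed = 763 ÷ (27/4) = 763 × 4 / 27 = 3052/27 ≈ 113.0 km/h

113.0 km/h


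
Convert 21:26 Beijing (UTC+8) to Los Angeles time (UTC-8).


05:26

Time difference = UTC-8 - UTC+8 = -16 hours
New hour = (21 -16) mod 24
= 5 mod 24 = 5
Minutes unchanged → 05:26


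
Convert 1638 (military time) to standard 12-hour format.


Hour: 16
16 - 12 = 4 → PM

4:38 PM


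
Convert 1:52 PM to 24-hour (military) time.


13:52

Input: 1:52 PM
PM: 1 + 12 = 13


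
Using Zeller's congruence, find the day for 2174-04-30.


Saturday

Zeller's congruence:
q=30, m=4, k=74, j=21
h = (30 + ⌊13×5/5⌋ + 74 + ⌊74/4⌋ + ⌊21/4⌋ - 2×21) mod 7
= (30 + 13 + 74 + 18 + 5 - 42) mod 7
= 98 mod 7 = 0
h=0 → Saturday


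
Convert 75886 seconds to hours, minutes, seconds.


21h 4m 46s

Hours: 75886 ÷ 3600 = 21 remainder 286
Minutes: 286 ÷ 60 = 4 remainder 46
Seconds: 46


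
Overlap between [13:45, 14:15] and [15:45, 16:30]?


0 minutes

Meeting A: 825-855 (in minutes from midnight)
Meeting B: 945-990
Overlap start = max(825, 945) = 945
Overlap end = min(855, 990) = 855
Overlap = max(0, 855 - 945) = 0 min


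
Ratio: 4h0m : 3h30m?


8:7 (1.14)

Duration 1: 240 minutes
Duration 2: 210 minutes
Ratio = 240:210
GCD = 30
Simplified = 8:7
As a decimal: 8/7 ≈ 1.14


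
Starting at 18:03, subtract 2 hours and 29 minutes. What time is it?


15:34

Start: 1083 minutes from midnight
Subtract: 149 minutes
Remaining: 1083 - 149 = 934
Hours: 15, Minutes: 34


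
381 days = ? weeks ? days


54 weeks 3 days

Weeks: 381 ÷ 7 = 54 remainder 3


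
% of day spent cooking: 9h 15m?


38.5%

Time: 555 minutes
Day: 1440 minutes
Percentage = (555/1440) × 100 ≈ 38.5%


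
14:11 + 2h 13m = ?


16:24

Start: 851 minutes from midnight
Add: 133 minutes
Total: 984 minutes
Hours: 984 ÷ 60 = 16 remainder 24


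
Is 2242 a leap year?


No

Rules: divisible by 4 AND (not by 100 OR by 400)
2242 ÷ 4 = 560 remainder 2 → not divisible by 4
Not divisible by 4 → not a leap year


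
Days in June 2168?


Month: June (month 6)
June has 30 days

30 days


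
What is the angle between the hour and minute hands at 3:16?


2.0°

Hour hand = 3×30 + 16×0.5 = 98.0°
Minute hand = 16×6 = 96°
Difference = |98.0 - 96| = 2.0°


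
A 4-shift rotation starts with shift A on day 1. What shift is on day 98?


Shift B

Shifts: A, B, C, D
Start: A (index 0)
Day 98: (0 + 98 - 1) mod 4
= 97 mod 4
= 1
Index 1 → shift B


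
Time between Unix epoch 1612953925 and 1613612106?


Difference = 1613612106 - 1612953925 = 658181 seconds
In hours: 658181 / 3600 ≈ 182.8
In days: 658181 / 86400 ≈ 7.62

658181 seconds (182.8 hours / 7.62 days)


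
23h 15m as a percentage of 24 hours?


Total minutes: 23×60 + 15 = 1395
Day = 24×60 = 1440 minutes
Fraction = 1395/1440 ≈ 0.9688
As a percentage: 1395/1440 × 100 ≈ 96.88%

0.9688 (96.88%)


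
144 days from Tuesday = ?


Saturday

Start: Tuesday (index 1)
(1 + 144) mod 7
= 145 mod 7
= 5
Index 5 → Saturday


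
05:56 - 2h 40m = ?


03:16

Start: 356 minutes from midnight
Subtract: 160 minutes
Remaining: 356 - 160 = 196
Hours: 3, Minutes: 16


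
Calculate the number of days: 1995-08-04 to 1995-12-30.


From August 4, 1995 to December 30, 1995
Rest of August 1995: 31 - 4 = 27
Full months: September 30, October 31, November 30
Days into December 1995: 30
Total = 27 + 30 + 31 + 30 + 30 = 148 days

148 days


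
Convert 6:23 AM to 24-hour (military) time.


Input: 6:23 AM
AM hour stays: 6

06:23


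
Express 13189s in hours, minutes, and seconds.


Hours: 13189 ÷ 3600 = 3 remainder 2389
Minutes: 2389 ÷ 60 = 39 remainder 49
Seconds: 49

3h 39m 49s


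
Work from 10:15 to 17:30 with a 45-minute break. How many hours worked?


Total time = (17×60+30) - (10×60+15)
= 1050 - 615 = 435 min
Minus break: 435 - 45 = 390 min
= 6h 30m

6h 30m (390 minutes)


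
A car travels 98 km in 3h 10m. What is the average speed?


Distance: 98 km
Time: 3h 10m = 190 min = 190/60 = 19/6 hours
Speed = 98 ÷ (19/6) = 98 × 6 / 19 = 588/19 ≈ 30.9 km/h

30.9 km/h


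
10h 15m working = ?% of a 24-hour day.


42.7%

Time: 615 minutes
Day: 1440 minutes
Percentage = (615/1440) × 100 ≈ 42.7%


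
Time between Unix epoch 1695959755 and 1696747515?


Difference = 1696747515 - 1695959755 = 787760 seconds
In hours: 787760 / 3600 ≈ 218.8
In days: 787760 / 86400 ≈ 9.12

787760 seconds (218.8 hours / 9.12 days)


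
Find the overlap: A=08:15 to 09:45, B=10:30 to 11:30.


Meeting A: 495-585 (in minutes from midnight)
Meeting B: 630-690
Overlap start = max(495, 630) = 630
Overlap end = min(585, 690) = 585
Overlap = max(0, 585 - 630) = 0 min

0 minutes


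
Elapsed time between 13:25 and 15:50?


2h 25m

End time in minutes: 15×60 + 50 = 950
Start time in minutes: 13×60 + 25 = 805
Difference = 950 - 805 = 145 minutes
= 2 hours 25 minutes


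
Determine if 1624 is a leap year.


Yes

Rules: divisible by 4 AND (not by 100 OR by 400)
1624 ÷ 4 = 406 exactly → divisible by 4
1624 ÷ 100 = 16 remainder 24 → not divisible by 100
Divisible by 4 but not by 100 → leap year


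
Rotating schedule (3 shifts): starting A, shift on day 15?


Shift C

Shifts: A, B, C
Start: A (index 0)
Day 15: (0 + 15 - 1) mod 3
= 14 mod 3
= 2
Index 2 → shift C


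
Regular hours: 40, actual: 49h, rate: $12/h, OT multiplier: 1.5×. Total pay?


$642.00

Regular: 40h × $12 = $480.00
Overtime: 49 - 40 = 9h
OT pay: 9h × $12 × 1.5 = $162.00
Total = $480.00 + $162.00 = $642.00


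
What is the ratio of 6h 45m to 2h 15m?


3:1 (3.00)

Duration 1: 405 minutes
Duration 2: 135 minutes
Ratio = 405:135
GCD = 135
Simplified = 3:1
As a decimal: 3/1 = 3.00


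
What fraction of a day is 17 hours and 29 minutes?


Total minutes: 17×60 + 29 = 1049
Day = 24×60 = 1440 minutes
Fraction = 1049/1440 ≈ 0.7285
As a percentage: 1049/1440 × 100 ≈ 72.85%

0.7285 (72.85%)


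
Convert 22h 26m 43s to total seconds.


80803 seconds

Hours: 22 × 3600 = 79200
Minutes: 26 × 60 = 1560
Seconds: 43
Total = 79200 + 1560 + 43 = 80803


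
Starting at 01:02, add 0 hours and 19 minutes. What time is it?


01:21

Start: 62 minutes from midnight
Add: 19 minutes
Total: 81 minutes
Hours: 81 ÷ 60 = 1 remainder 21


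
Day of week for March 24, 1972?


Friday

Zeller's congruence:
q=24, m=3, k=72, j=19
h = (24 + ⌊13×4/5⌋ + 72 + ⌊72/4⌋ + ⌊19/4⌋ - 2×19) mod 7
= (24 + 10 + 72 + 18 + 4 - 38) mod 7
= 90 mod 7 = 6
h=6 → Friday


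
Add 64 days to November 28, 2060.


January 31, 2061

Start: November 28, 2060
Add 64 days
November 28 → December 1: 30 - 28 + 1 = 3 days (64 - 3 = 61 left)
December 1 → January 1: 31 - 1 + 1 = 31 days (61 - 31 = 30 left)
January 1 + 30 = January 31, 2061


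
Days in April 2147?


30 days

Month: April (month 4)
April has 30 days


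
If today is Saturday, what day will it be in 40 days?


Start: Saturday (index 5)
(5 + 40) mod 7
= 45 mod 7
= 3
Index 3 → Thursday

Thursday


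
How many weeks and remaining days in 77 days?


Weeks: 77 ÷ 7 = 11 remainder 0

11 weeks 0 days


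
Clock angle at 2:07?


Hour hand = 2×30 + 7×0.5 = 63.5°
Minute hand = 7×6 = 42°
Difference = |63.5 - 42| = 21.5°

21.5°


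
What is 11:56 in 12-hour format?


Hour: 11
11 < 12 → AM

11:56 AM


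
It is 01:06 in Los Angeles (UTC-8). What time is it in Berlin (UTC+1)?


10:06

Time difference = UTC+1 - UTC-8 = +9 hours
New hour = (1 + 9) mod 24
= 10 mod 24 = 10
Minutes unchanged → 10:06


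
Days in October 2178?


Month: October (month 10)
October has 31 days

31 days


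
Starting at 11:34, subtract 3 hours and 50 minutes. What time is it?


07:44

Start: 694 minutes from midnight
Subtract: 230 minutes
Remaining: 694 - 230 = 464
Hours: 7, Minutes: 44


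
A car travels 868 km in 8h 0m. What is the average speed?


Distance: 868 km
Time: 8 hours
Speed = 868 / 8 = 108.5 km/h

108.5 km/h


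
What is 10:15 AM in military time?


Input: 10:15 AM
AM hour stays: 10

10:15


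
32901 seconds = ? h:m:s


9h 8m 21s

Hours: 32901 ÷ 3600 = 9 remainder 501
Minutes: 501 ÷ 60 = 8 remainder 21
Seconds: 21


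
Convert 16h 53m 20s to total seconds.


Hours: 16 × 3600 = 57600
Minutes: 53 × 60 = 3180
Seconds: 20
Total = 57600 + 3180 + 20 = 60800

60800 seconds


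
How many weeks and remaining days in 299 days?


42 weeks 5 days

Weeks: 299 ÷ 7 = 42 remainder 5


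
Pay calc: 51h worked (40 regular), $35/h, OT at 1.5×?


$1977.50

Regular: 40h × $35 = $1400.00
Overtime: 51 - 40 = 11h
OT pay: 11h × $35 × 1.5 = $577.50
Total = $1400.00 + $577.50 = $1977.50


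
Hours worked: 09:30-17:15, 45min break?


Total time = (17×60+15) - (9×60+30)
= 1035 - 570 = 465 min
Minus break: 465 - 45 = 420 min
= 7h 0m

7h 0m (420 minutes)


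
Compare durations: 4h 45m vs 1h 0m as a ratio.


Duration 1: 285 minutes
Duration 2: 60 minutes
Ratio = 285:60
GCD = 15
Simplified = 19:4
As a decimal: 19/4 = 4.75

19:4 (4.75)


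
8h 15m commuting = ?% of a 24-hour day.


34.4%

Time: 495 minutes
Day: 1440 minutes
Percentage = (495/1440) × 100 ≈ 34.4%


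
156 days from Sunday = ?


Tuesday

Start: Sunday (index 6)
(6 + 156) mod 7
= 162 mod 7
= 1
Index 1 → Tuesday


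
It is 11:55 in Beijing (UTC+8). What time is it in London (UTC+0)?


Time difference = UTC+0 - UTC+8 = -8 hours
New hour = (11 -8) mod 24
= 3 mod 24 = 3
Minutes unchanged → 03:55

03:55


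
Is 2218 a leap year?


No

Rules: divisible by 4 AND (not by 100 OR by 400)
2218 ÷ 4 = 554 remainder 2 → not divisible by 4
Not divisible by 4 → not a leap year
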